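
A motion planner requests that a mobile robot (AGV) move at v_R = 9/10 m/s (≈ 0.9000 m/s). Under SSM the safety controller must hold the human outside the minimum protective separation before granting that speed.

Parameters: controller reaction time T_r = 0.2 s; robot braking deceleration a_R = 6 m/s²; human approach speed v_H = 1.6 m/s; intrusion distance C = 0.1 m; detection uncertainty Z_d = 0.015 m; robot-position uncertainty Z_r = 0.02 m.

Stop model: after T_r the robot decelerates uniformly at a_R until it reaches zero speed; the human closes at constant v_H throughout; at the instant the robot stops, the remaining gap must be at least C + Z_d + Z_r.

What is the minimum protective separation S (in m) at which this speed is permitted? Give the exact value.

S_min = 377/400 m = 0.9425 m

braking lasts T_s = (9/10)/6 = 0.1500 s
robot in T_r: 0.9000·0.2000 = 0.1800 m
braking distance = 0.9000²/(2·6.0000) = 0.0675 m
human over T_r+T_s: 1.6000·(0.2000+0.1500) = 0.5600 m
margins: 0.1000+0.0150+0.0200 = 0.1350 m
S_min ≈ 0.1800+0.0675+0.5600+0.1350  ⇒  S_min = 377/400 m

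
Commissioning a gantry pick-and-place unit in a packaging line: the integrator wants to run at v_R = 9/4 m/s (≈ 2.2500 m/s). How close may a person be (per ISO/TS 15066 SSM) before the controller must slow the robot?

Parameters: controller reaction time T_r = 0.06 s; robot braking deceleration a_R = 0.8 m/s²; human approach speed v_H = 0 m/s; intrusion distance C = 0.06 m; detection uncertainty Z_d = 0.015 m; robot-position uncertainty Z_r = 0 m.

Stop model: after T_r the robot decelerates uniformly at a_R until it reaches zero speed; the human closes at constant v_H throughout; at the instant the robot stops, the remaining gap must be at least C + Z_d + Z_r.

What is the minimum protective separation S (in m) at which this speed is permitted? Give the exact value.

braking lasts T_s = (9/4)/(4/5) = 2.8125 s
robot covers v_R·T_r = 2.2500·0.0600 = 0.1350 m before braking
braking distance = 2.2500²/(2·0.8000) = 3.1641 m
human closes 0.0000·2.8725 = 0.0000 m
margins: 0.0600+0.0150+0.0000 = 0.0750 m
S_min ≈ 0.1350+3.1641+0.0000+0.0750  ⇒  S_min = 10797/3200 m

S_min = 10797/3200 m = 3.3741 m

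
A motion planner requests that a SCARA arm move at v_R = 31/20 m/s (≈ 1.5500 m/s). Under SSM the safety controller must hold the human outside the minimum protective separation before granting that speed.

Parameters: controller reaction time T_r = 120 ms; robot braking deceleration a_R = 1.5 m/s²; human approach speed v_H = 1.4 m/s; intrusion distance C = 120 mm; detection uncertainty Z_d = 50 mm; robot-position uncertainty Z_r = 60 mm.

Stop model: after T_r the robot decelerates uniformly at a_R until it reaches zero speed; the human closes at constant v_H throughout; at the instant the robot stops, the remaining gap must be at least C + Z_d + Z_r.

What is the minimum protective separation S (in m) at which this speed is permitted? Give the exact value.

S_min = 5663/2000 m = 2.8315 m

T_s = v_R/a_R = (31/20)/(3/2) = 1.0333 s
robot in T_r: 1.5500·0.1200 = 0.1860 m
braking distance = 1.5500²/(2·1.5000) = 0.8008 m
person approaches 1.4000·(0.1200+1.0333) = 1.6147 m
margins: 0.1200+0.0500+0.0600 = 0.2300 m
S_min ≈ 0.1860+0.8008+1.6147+0.2300  ⇒  S_min = 5663/2000 m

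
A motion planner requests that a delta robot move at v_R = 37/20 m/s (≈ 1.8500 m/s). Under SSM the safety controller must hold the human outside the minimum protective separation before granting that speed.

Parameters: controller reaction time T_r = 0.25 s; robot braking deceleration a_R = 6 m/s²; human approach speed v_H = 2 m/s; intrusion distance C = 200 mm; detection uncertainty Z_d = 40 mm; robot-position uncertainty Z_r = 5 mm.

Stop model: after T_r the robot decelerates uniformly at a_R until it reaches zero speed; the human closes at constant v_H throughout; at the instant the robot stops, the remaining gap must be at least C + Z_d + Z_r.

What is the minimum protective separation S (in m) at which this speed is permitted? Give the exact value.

S_min = 135/64 m = 2.1094 m

T_s = v_R/a_R = (37/20)/6 = 0.3083 s
robot in T_r: 1.8500·0.2500 = 0.4625 m
robot covers 1.8500·0.3083 − ½·6.0000·0.3083² = 0.2852 m while stopping
human over T_r+T_s: 2.0000·(0.2500+0.3083) = 1.1167 m
residual clearance needed = 0.2000+0.0400+0.0050 = 0.2450 m
S_min ≈ 0.4625+0.2852+1.1167+0.2450  ⇒  S_min = 135/64 m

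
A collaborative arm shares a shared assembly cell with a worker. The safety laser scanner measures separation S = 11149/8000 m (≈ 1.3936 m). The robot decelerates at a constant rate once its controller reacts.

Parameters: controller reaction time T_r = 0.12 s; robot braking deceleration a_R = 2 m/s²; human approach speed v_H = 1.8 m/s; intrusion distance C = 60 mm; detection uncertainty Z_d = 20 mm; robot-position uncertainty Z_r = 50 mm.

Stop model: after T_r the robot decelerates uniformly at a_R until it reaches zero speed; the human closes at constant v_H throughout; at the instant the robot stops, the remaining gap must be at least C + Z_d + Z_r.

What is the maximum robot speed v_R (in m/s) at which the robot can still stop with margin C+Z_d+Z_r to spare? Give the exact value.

v_R_max = 17/20 m/s = 0.8500 m/s

at the boundary: (1/4)·v² + (51/50)·v + (-8381/8000) = 0
  disc = (51/50)² − 4·(1/4)·(-8381/8000) = 83521/40000 ; √disc = 289/200
  v_R = (−(51/50) + 289/200) / (2·(1/4)) = 17/20 m/s
check:
T_s = v_R/a_R = (17/20)/2 = 0.4250 s
robot in T_r: 0.8500·0.1200 = 0.1020 m
robot covers 0.8500·0.4250 − ½·2.0000·0.4250² = 0.1806 m while stopping
human over T_r+T_s: 1.8000·(0.1200+0.4250) = 0.9810 m
margins: 0.0600+0.0200+0.0500 = 0.1300 m
sum ≈ 0.1020+0.1806+0.9810+0.1300 ≈ 1.3936 m = S ✓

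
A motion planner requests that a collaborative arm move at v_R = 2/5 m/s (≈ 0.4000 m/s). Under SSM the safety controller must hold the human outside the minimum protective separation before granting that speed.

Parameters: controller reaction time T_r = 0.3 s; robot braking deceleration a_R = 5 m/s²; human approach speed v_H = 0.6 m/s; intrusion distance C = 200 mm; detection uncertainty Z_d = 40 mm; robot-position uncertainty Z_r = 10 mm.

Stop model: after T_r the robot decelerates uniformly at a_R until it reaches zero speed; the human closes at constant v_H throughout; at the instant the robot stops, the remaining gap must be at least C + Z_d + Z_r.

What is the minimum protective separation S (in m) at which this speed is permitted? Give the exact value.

S_min = 307/500 m = 0.6140 m

T_s = v_R/a_R = (2/5)/5 = 0.0800 s
reaction-phase robot travel = 0.4000·0.3000 = 0.1200 m
braking distance = 0.4000²/(2·5.0000) = 0.0160 m
person approaches 0.6000·(0.3000+0.0800) = 0.2280 m
margins: 0.2000+0.0400+0.0100 = 0.2500 m
S_min ≈ 0.1200+0.0160+0.2280+0.2500  ⇒  S_min = 307/500 m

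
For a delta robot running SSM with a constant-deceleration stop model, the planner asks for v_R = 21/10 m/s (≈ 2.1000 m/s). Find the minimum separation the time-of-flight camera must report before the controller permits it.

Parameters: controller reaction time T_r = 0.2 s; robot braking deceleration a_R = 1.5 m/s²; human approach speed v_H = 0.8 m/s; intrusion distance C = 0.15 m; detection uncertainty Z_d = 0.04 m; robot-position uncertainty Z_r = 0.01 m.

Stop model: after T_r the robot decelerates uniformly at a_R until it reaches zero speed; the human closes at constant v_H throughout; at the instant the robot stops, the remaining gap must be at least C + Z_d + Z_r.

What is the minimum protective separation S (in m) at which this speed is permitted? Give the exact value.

S_min = 337/100 m = 3.3700 m

braking lasts T_s = (21/10)/(3/2) = 1.4000 s
robot in T_r: 2.1000·0.2000 = 0.4200 m
braking distance = 2.1000²/(2·1.5000) = 1.4700 m
human closes 0.8000·1.6000 = 1.2800 m
residual clearance needed = 0.1500+0.0400+0.0100 = 0.2000 m
S_min ≈ 0.4200+1.4700+1.2800+0.2000  ⇒  S_min = 337/100 m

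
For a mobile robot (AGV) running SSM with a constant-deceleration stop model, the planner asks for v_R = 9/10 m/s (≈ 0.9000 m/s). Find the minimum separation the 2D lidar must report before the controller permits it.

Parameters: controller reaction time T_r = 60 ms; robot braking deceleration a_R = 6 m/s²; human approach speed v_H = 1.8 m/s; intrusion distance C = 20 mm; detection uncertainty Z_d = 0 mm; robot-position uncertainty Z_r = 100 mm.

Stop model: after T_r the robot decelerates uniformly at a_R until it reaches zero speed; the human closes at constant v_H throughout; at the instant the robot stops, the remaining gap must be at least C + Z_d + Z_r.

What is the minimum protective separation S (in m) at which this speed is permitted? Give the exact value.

stop time T_s = (9/10)/6 = 0.1500 s
robot in T_r: 0.9000·0.0600 = 0.0540 m
robot under decel: 0.9000²/(2·6.0000) = 0.0675 m
human closes 1.8000·0.2100 = 0.3780 m
margins: 0.0200+0.0000+0.1000 = 0.1200 m
S_min ≈ 0.0540+0.0675+0.3780+0.1200  ⇒  S_min = 1239/2000 m

S_min = 1239/2000 m = 0.6195 m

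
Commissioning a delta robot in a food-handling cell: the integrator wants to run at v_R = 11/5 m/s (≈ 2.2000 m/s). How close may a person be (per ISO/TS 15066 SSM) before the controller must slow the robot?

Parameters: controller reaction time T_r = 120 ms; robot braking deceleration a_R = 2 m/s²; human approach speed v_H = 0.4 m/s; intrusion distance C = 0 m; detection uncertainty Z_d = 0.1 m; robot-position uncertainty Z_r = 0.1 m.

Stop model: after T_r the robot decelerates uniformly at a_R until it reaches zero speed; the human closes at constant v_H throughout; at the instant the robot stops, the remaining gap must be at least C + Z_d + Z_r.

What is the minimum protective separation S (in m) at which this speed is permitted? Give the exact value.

S_min = 1081/500 m = 2.1620 m

braking lasts T_s = (11/5)/2 = 1.1000 s
reaction-phase robot travel = 2.2000·0.1200 = 0.2640 m
robot covers 2.2000·1.1000 − ½·2.0000·1.1000² = 1.2100 m while stopping
human closes 0.4000·1.2200 = 0.4880 m
residual clearance needed = 0.0000+0.1000+0.1000 = 0.2000 m
S_min ≈ 0.2640+1.2100+0.4880+0.2000  ⇒  S_min = 1081/500 m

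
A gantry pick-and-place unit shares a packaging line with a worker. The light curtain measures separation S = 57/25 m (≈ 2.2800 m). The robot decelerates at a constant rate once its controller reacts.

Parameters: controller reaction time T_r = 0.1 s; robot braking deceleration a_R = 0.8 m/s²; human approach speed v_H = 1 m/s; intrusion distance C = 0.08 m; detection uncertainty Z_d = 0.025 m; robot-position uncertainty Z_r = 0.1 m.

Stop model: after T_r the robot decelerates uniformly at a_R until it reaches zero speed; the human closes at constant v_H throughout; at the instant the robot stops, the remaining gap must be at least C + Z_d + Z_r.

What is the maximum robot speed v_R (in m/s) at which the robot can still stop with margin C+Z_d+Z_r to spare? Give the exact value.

at the boundary: (5/8)·v² + (27/20)·v + (-79/40) = 0
  disc = (27/20)² − 4·(5/8)·(-79/40) = 169/25 ; √disc = 13/5
  v_R = (−(27/20) + 13/5) / (2·(5/8)) = 1 m/s
check:
braking lasts T_s = 1/(4/5) = 1.2500 s
robot covers v_R·T_r = 1.0000·0.1000 = 0.1000 m before braking
braking distance = 1.0000²/(2·0.8000) = 0.6250 m
person approaches 1.0000·(0.1000+1.2500) = 1.3500 m
margins: 0.0800+0.0250+0.1000 = 0.2050 m
sum ≈ 0.1000+0.6250+1.3500+0.2050 ≈ 2.2800 m = S ✓

v_R_max = 1 m/s = 1.0000 m/s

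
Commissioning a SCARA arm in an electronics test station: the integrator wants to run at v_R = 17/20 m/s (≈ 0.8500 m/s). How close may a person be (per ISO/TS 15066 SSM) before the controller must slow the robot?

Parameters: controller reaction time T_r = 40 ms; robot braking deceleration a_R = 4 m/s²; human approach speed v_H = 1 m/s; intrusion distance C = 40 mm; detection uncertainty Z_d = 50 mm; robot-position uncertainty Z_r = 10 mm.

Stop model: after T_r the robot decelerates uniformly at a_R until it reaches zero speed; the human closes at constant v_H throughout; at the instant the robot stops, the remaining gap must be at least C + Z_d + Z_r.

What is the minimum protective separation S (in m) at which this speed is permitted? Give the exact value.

S_min = 7629/16000 m = 0.4768 m

T_s = v_R/a_R = (17/20)/4 = 0.2125 s
robot in T_r: 0.8500·0.0400 = 0.0340 m
braking distance = 0.8500²/(2·4.0000) = 0.0903 m
human over T_r+T_s: 1.0000·(0.0400+0.2125) = 0.2525 m
margins: 0.0400+0.0500+0.0100 = 0.1000 m
S_min ≈ 0.0340+0.0903+0.2525+0.1000  ⇒  S_min = 7629/16000 m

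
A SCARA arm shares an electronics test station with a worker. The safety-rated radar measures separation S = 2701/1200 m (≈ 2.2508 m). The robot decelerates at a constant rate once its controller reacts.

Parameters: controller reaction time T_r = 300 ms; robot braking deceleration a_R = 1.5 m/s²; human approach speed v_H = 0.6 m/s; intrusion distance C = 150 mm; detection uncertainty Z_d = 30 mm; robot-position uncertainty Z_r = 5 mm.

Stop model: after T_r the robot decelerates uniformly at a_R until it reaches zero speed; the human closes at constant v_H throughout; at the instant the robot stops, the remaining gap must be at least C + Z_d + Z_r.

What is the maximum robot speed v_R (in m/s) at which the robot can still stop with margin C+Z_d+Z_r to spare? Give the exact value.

collect terms ⇒ (1/3)·v_R² + (7/10)·v_R + (-2263/1200) = 0
  disc = (7/10)² − 4·(1/3)·(-2263/1200) = 676/225 ; √disc = 26/15
  v_R = (−(7/10) + 26/15) / (2·(1/3)) = 31/20 m/s
check:
braking lasts T_s = (31/20)/(3/2) = 1.0333 s
reaction-phase robot travel = 1.5500·0.3000 = 0.4650 m
robot under decel: 1.5500²/(2·1.5000) = 0.8008 m
person approaches 0.6000·(0.3000+1.0333) = 0.8000 m
C+Z_d+Z_r = 0.1500+0.0300+0.0050 = 0.1850 m
sum ≈ 0.4650+0.8008+0.8000+0.1850 ≈ 2.2508 m = S ✓

v_R_max = 31/20 m/s = 1.5500 m/s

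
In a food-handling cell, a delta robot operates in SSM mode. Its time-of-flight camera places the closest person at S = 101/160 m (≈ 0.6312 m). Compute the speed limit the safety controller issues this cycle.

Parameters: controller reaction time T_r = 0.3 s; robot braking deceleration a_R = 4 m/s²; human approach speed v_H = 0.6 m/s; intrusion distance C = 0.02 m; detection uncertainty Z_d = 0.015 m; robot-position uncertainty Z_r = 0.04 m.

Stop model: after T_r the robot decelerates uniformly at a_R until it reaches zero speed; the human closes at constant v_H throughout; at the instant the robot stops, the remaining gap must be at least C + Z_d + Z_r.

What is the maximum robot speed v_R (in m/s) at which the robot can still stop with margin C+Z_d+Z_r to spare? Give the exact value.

v_R_max = 7/10 m/s = 0.7000 m/s

at the boundary: (1/8)·v² + (9/20)·v + (-301/800) = 0
  disc = (9/20)² − 4·(1/8)·(-301/800) = 25/64 ; √disc = 5/8
  v_R = (−(9/20) + 5/8) / (2·(1/8)) = 7/10 m/s
check:
braking lasts T_s = (7/10)/4 = 0.1750 s
reaction-phase robot travel = 0.7000·0.3000 = 0.2100 m
braking distance = 0.7000²/(2·4.0000) = 0.0612 m
human over T_r+T_s: 0.6000·(0.3000+0.1750) = 0.2850 m
C+Z_d+Z_r = 0.0200+0.0150+0.0400 = 0.0750 m
sum ≈ 0.2100+0.0612+0.2850+0.0750 ≈ 0.6312 m = S ✓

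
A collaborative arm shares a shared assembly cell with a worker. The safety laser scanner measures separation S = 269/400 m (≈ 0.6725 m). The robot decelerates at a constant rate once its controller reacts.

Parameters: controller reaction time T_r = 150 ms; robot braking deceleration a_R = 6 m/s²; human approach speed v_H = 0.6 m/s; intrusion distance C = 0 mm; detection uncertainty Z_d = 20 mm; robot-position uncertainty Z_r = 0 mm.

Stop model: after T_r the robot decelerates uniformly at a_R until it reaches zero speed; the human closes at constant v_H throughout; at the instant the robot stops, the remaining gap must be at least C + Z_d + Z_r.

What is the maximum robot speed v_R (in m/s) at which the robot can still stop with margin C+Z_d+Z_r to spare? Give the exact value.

v_R_max = 3/2 m/s = 1.5000 m/s

at the boundary: (1/12)·v² + (1/4)·v + (-9/16) = 0
  disc = (1/4)² − 4·(1/12)·(-9/16) = 1/4 ; √disc = 1/2
  v_R = (−(1/4) + 1/2) / (2·(1/12)) = 3/2 m/s
check:
T_s = v_R/a_R = (3/2)/6 = 0.2500 s
robot covers v_R·T_r = 1.5000·0.1500 = 0.2250 m before braking
braking distance = 1.5000²/(2·6.0000) = 0.1875 m
human closes 0.6000·0.4000 = 0.2400 m
residual clearance needed = 0.0000+0.0200+0.0000 = 0.0200 m
sum ≈ 0.2250+0.1875+0.2400+0.0200 ≈ 0.6725 m = S ✓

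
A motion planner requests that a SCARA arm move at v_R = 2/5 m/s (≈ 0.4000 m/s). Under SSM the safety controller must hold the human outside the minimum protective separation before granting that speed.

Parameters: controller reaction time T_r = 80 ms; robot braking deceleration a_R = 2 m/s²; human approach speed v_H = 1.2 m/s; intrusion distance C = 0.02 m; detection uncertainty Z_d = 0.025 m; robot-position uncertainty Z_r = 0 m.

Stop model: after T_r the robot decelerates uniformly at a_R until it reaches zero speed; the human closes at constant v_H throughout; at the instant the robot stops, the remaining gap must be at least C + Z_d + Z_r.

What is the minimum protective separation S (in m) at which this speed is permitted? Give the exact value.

stop time T_s = (2/5)/2 = 0.2000 s
reaction-phase robot travel = 0.4000·0.0800 = 0.0320 m
robot under decel: 0.4000²/(2·2.0000) = 0.0400 m
person approaches 1.2000·(0.0800+0.2000) = 0.3360 m
C+Z_d+Z_r = 0.0200+0.0250+0.0000 = 0.0450 m
S_min ≈ 0.0320+0.0400+0.3360+0.0450  ⇒  S_min = 453/1000 m

S_min = 453/1000 m = 0.4530 m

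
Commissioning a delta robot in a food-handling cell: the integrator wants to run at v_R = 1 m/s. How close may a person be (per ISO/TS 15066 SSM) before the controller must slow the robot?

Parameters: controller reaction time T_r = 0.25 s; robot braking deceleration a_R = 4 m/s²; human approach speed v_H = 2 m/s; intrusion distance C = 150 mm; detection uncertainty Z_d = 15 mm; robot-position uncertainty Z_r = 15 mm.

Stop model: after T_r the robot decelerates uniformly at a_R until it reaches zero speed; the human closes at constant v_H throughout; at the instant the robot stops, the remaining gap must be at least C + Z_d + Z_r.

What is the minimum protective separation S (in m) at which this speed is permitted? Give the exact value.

T_s = v_R/a_R = 1/4 = 0.2500 s
robot covers v_R·T_r = 1.0000·0.2500 = 0.2500 m before braking
robot covers 1.0000·0.2500 − ½·4.0000·0.2500² = 0.1250 m while stopping
human over T_r+T_s: 2.0000·(0.2500+0.2500) = 1.0000 m
residual clearance needed = 0.1500+0.0150+0.0150 = 0.1800 m
S_min ≈ 0.2500+0.1250+1.0000+0.1800  ⇒  S_min = 311/200 m

S_min = 311/200 m = 1.5550 m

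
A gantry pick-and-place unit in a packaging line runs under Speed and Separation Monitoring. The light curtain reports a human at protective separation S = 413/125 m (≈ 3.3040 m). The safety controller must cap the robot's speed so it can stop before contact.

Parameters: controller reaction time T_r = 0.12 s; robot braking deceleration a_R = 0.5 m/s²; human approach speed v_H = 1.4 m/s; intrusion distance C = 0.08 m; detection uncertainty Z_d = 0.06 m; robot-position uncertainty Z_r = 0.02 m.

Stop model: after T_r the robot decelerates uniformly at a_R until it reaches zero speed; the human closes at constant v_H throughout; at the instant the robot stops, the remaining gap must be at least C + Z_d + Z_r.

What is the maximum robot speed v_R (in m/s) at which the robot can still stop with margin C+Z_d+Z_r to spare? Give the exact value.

v_R_max = 4/5 m/s = 0.8000 m/s

at the boundary: (1)·v² + (73/25)·v + (-372/125) = 0
  disc = (73/25)² − 4·(1)·(-372/125) = 12769/625 ; √disc = 113/25
  v_R = (−(73/25) + 113/25) / (2·(1)) = 4/5 m/s
check:
stop time T_s = (4/5)/(1/2) = 1.6000 s
robot in T_r: 0.8000·0.1200 = 0.0960 m
robot under decel: 0.8000²/(2·0.5000) = 0.6400 m
human closes 1.4000·1.7200 = 2.4080 m
C+Z_d+Z_r = 0.0800+0.0600+0.0200 = 0.1600 m
sum ≈ 0.0960+0.6400+2.4080+0.1600 ≈ 3.3040 m = S ✓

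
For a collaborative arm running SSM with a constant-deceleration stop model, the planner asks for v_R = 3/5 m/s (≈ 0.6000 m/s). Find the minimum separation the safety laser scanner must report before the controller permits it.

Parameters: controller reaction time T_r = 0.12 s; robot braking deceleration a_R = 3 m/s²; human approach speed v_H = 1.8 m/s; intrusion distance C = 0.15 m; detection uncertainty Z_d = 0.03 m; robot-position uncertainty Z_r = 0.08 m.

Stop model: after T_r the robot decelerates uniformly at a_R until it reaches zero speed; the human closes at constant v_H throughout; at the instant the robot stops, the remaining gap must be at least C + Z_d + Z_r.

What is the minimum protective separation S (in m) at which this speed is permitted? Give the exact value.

stop time T_s = (3/5)/3 = 0.2000 s
reaction-phase robot travel = 0.6000·0.1200 = 0.0720 m
robot under decel: 0.6000²/(2·3.0000) = 0.0600 m
person approaches 1.8000·(0.1200+0.2000) = 0.5760 m
residual clearance needed = 0.1500+0.0300+0.0800 = 0.2600 m
S_min ≈ 0.0720+0.0600+0.5760+0.2600  ⇒  S_min = 121/125 m

S_min = 121/125 m = 0.9680 m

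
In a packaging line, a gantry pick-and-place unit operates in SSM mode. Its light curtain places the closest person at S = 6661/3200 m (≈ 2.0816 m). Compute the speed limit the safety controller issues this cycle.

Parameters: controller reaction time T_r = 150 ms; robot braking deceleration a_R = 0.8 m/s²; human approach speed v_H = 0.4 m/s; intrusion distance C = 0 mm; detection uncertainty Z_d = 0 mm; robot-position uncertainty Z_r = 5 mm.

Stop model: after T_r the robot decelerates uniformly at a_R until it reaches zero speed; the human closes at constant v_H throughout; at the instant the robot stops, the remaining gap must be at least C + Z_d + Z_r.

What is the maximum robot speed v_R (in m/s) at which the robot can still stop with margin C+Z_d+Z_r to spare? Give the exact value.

v_R_max = 27/20 m/s = 1.3500 m/s

quadratic (5/8)·v² + (13/20)·v + (-6453/3200) = 0
  disc = (13/20)² − 4·(5/8)·(-6453/3200) = 34969/6400 ; √disc = 187/80
  v_R = (−(13/20) + 187/80) / (2·(5/8)) = 27/20 m/s
check:
stop time T_s = (27/20)/(4/5) = 1.6875 s
robot covers v_R·T_r = 1.3500·0.1500 = 0.2025 m before braking
robot under decel: 1.3500²/(2·0.8000) = 1.1391 m
person approaches 0.4000·(0.1500+1.6875) = 0.7350 m
margins: 0.0000+0.0000+0.0050 = 0.0050 m
sum ≈ 0.2025+1.1391+0.7350+0.0050 ≈ 2.0816 m = S ✓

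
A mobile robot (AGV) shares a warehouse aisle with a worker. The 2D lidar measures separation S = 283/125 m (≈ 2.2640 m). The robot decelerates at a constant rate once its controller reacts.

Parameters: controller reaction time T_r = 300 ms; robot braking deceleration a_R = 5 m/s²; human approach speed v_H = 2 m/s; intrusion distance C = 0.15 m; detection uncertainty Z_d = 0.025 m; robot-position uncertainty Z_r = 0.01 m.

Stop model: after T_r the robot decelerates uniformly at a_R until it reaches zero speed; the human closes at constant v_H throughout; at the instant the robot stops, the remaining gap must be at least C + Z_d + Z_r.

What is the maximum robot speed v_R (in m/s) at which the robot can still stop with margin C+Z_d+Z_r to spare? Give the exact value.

v_R_max = 17/10 m/s = 1.7000 m/s

collect terms ⇒ (1/10)·v_R² + (7/10)·v_R + (-1479/1000) = 0
  disc = (7/10)² − 4·(1/10)·(-1479/1000) = 676/625 ; √disc = 26/25
  v_R = (−(7/10) + 26/25) / (2·(1/10)) = 17/10 m/s
check:
T_s = v_R/a_R = (17/10)/5 = 0.3400 s
robot covers v_R·T_r = 1.7000·0.3000 = 0.5100 m before braking
robot under decel: 1.7000²/(2·5.0000) = 0.2890 m
person approaches 2.0000·(0.3000+0.3400) = 1.2800 m
C+Z_d+Z_r = 0.1500+0.0250+0.0100 = 0.1850 m
sum ≈ 0.5100+0.2890+1.2800+0.1850 ≈ 2.2640 m = S ✓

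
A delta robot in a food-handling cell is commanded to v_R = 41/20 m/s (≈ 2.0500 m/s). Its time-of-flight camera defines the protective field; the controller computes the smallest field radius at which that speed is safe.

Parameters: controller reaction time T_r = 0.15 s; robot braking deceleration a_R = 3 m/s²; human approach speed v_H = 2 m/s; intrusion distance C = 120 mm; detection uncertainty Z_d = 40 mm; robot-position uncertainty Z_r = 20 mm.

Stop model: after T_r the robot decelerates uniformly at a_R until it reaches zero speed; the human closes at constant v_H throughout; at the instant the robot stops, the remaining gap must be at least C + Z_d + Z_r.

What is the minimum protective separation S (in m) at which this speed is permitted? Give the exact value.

stop time T_s = (41/20)/3 = 0.6833 s
reaction-phase robot travel = 2.0500·0.1500 = 0.3075 m
robot covers 2.0500·0.6833 − ½·3.0000·0.6833² = 0.7004 m while stopping
person approaches 2.0000·(0.1500+0.6833) = 1.6667 m
residual clearance needed = 0.1200+0.0400+0.0200 = 0.1800 m
S_min ≈ 0.3075+0.7004+1.6667+0.1800  ⇒  S_min = 6851/2400 m

S_min = 6851/2400 m = 2.8546 m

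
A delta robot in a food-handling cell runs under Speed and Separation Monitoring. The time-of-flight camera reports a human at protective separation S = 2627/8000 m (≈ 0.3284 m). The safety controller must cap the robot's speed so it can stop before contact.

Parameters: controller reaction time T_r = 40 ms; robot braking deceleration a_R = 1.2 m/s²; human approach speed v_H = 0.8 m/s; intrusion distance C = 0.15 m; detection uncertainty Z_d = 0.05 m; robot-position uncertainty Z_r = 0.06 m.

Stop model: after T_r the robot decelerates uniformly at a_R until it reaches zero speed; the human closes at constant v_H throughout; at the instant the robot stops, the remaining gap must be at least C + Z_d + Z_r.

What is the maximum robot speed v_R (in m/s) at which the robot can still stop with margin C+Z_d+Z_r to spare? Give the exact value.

collect terms ⇒ (5/12)·v_R² + (53/75)·v_R + (-291/8000) = 0
  disc = (53/75)² − 4·(5/12)·(-291/8000) = 201601/360000 ; √disc = 449/600
  v_R = (−(53/75) + 449/600) / (2·(5/12)) = 1/20 m/s
check:
T_s = v_R/a_R = (1/20)/(6/5) = 0.0417 s
robot in T_r: 0.0500·0.0400 = 0.0020 m
braking distance = 0.0500²/(2·1.2000) = 0.0010 m
person approaches 0.8000·(0.0400+0.0417) = 0.0653 m
margins: 0.1500+0.0500+0.0600 = 0.2600 m
sum ≈ 0.0020+0.0010+0.0653+0.2600 ≈ 0.3284 m = S ✓

v_R_max = 1/20 m/s = 0.0500 m/s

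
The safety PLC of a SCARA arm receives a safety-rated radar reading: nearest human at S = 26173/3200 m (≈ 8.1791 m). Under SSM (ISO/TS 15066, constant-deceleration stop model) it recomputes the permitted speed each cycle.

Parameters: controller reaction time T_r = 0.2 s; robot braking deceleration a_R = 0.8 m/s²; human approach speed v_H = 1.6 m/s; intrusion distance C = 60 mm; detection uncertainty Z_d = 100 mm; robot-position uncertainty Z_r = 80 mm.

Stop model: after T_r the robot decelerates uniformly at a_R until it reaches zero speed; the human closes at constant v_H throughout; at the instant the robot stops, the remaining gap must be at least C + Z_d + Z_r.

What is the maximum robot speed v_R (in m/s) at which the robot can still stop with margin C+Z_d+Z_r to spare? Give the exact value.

at the boundary: (5/8)·v² + (11/5)·v + (-24381/3200) = 0
  disc = (11/5)² − 4·(5/8)·(-24381/3200) = 152881/6400 ; √disc = 391/80
  v_R = (−(11/5) + 391/80) / (2·(5/8)) = 43/20 m/s
check:
T_s = v_R/a_R = (43/20)/(4/5) = 2.6875 s
reaction-phase robot travel = 2.1500·0.2000 = 0.4300 m
robot covers 2.1500·2.6875 − ½·0.8000·2.6875² = 2.8891 m while stopping
human closes 1.6000·2.8875 = 4.6200 m
residual clearance needed = 0.0600+0.1000+0.0800 = 0.2400 m
sum ≈ 0.4300+2.8891+4.6200+0.2400 ≈ 8.1791 m = S ✓

v_R_max = 43/20 m/s = 2.1500 m/s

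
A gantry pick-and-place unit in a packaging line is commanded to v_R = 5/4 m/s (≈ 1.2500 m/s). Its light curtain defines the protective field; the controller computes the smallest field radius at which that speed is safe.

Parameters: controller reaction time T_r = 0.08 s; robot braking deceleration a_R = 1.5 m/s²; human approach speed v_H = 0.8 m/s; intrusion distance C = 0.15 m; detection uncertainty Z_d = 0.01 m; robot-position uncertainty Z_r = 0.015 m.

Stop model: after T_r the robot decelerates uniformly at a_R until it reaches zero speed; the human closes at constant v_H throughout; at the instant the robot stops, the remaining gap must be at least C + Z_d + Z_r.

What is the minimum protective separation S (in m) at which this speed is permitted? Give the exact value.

S_min = 3053/2000 m = 1.5265 m

T_s = v_R/a_R = (5/4)/(3/2) = 0.8333 s
reaction-phase robot travel = 1.2500·0.0800 = 0.1000 m
robot covers 1.2500·0.8333 − ½·1.5000·0.8333² = 0.5208 m while stopping
human over T_r+T_s: 0.8000·(0.0800+0.8333) = 0.7307 m
margins: 0.1500+0.0100+0.0150 = 0.1750 m
S_min ≈ 0.1000+0.5208+0.7307+0.1750  ⇒  S_min = 3053/2000 m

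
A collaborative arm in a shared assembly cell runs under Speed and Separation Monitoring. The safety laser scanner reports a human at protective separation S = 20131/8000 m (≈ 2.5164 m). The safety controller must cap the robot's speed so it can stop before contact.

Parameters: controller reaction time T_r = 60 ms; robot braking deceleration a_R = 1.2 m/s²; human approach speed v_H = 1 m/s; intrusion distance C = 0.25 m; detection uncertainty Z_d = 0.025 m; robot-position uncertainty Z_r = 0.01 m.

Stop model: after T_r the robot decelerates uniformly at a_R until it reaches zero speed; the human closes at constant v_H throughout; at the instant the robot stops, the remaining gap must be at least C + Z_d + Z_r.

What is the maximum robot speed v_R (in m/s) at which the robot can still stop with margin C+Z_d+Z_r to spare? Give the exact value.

v_R_max = 29/20 m/s = 1.4500 m/s

at the boundary: (5/12)·v² + (67/75)·v + (-17371/8000) = 0
  disc = (67/75)² − 4·(5/12)·(-17371/8000) = 1590121/360000 ; √disc = 1261/600
  v_R = (−(67/75) + 1261/600) / (2·(5/12)) = 29/20 m/s
check:
stop time T_s = (29/20)/(6/5) = 1.2083 s
robot in T_r: 1.4500·0.0600 = 0.0870 m
robot under decel: 1.4500²/(2·1.2000) = 0.8760 m
person approaches 1.0000·(0.0600+1.2083) = 1.2683 m
residual clearance needed = 0.2500+0.0250+0.0100 = 0.2850 m
sum ≈ 0.0870+0.8760+1.2683+0.2850 ≈ 2.5164 m = S ✓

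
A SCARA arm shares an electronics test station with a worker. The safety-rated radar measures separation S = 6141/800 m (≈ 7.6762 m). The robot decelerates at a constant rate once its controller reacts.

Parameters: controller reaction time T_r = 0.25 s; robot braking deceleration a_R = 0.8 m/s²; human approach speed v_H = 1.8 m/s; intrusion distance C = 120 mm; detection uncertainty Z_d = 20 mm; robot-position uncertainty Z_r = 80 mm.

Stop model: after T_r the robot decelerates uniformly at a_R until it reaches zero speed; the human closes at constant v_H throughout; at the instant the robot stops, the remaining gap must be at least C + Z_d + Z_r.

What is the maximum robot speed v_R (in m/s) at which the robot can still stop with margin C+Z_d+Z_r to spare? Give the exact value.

v_R_max = 19/10 m/s = 1.9000 m/s

quadratic (5/8)·v² + (5/2)·v + (-1121/160) = 0
  disc = (5/2)² − 4·(5/8)·(-1121/160) = 1521/64 ; √disc = 39/8
  v_R = (−(5/2) + 39/8) / (2·(5/8)) = 19/10 m/s
check:
T_s = v_R/a_R = (19/10)/(4/5) = 2.3750 s
robot in T_r: 1.9000·0.2500 = 0.4750 m
braking distance = 1.9000²/(2·0.8000) = 2.2563 m
human over T_r+T_s: 1.8000·(0.2500+2.3750) = 4.7250 m
residual clearance needed = 0.1200+0.0200+0.0800 = 0.2200 m
sum ≈ 0.4750+2.2563+4.7250+0.2200 ≈ 7.6762 m = S ✓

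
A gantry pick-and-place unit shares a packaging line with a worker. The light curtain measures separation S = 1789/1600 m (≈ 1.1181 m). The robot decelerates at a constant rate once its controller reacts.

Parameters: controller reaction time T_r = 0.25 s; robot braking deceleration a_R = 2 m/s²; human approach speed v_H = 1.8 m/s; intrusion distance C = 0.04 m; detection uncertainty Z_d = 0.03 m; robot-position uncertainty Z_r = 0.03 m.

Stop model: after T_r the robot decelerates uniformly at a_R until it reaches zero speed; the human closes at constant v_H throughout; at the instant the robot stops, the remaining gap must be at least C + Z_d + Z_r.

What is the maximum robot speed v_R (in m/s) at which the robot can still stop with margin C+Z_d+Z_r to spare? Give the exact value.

quadratic (1/4)·v² + (23/20)·v + (-909/1600) = 0
  disc = (23/20)² − 4·(1/4)·(-909/1600) = 121/64 ; √disc = 11/8
  v_R = (−(23/20) + 11/8) / (2·(1/4)) = 9/20 m/s
check:
T_s = v_R/a_R = (9/20)/2 = 0.2250 s
reaction-phase robot travel = 0.4500·0.2500 = 0.1125 m
robot under decel: 0.4500²/(2·2.0000) = 0.0506 m
human closes 1.8000·0.4750 = 0.8550 m
margins: 0.0400+0.0300+0.0300 = 0.1000 m
sum ≈ 0.1125+0.0506+0.8550+0.1000 ≈ 1.1181 m = S ✓

v_R_max = 9/20 m/s = 0.4500 m/s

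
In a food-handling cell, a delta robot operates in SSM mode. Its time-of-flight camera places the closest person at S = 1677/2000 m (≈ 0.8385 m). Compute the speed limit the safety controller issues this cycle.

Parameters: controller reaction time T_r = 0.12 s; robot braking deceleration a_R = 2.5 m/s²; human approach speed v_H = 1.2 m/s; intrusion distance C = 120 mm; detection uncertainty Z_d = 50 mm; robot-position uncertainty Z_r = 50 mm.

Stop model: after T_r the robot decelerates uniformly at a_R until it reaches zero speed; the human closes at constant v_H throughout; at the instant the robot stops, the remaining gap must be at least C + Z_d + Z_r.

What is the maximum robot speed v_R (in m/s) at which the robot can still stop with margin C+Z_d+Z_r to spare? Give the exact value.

v_R_max = 13/20 m/s = 0.6500 m/s

quadratic (1/5)·v² + (3/5)·v + (-949/2000) = 0
  disc = (3/5)² − 4·(1/5)·(-949/2000) = 1849/2500 ; √disc = 43/50
  v_R = (−(3/5) + 43/50) / (2·(1/5)) = 13/20 m/s
check:
braking lasts T_s = (13/20)/(5/2) = 0.2600 s
robot in T_r: 0.6500·0.1200 = 0.0780 m
braking distance = 0.6500²/(2·2.5000) = 0.0845 m
human closes 1.2000·0.3800 = 0.4560 m
margins: 0.1200+0.0500+0.0500 = 0.2200 m
sum ≈ 0.0780+0.0845+0.4560+0.2200 ≈ 0.8385 m = S ✓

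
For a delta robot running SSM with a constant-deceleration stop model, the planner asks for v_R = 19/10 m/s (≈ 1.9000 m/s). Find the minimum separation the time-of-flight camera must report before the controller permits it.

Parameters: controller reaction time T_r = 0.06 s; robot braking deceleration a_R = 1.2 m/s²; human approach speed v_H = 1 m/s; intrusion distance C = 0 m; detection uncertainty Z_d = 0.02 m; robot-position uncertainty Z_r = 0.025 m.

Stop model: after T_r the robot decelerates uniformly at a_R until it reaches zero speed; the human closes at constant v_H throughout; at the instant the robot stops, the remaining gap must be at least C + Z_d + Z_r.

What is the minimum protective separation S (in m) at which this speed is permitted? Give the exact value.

stop time T_s = (19/10)/(6/5) = 1.5833 s
robot covers v_R·T_r = 1.9000·0.0600 = 0.1140 m before braking
robot under decel: 1.9000²/(2·1.2000) = 1.5042 m
human closes 1.0000·1.6433 = 1.6433 m
C+Z_d+Z_r = 0.0000+0.0200+0.0250 = 0.0450 m
S_min ≈ 0.1140+1.5042+1.6433+0.0450  ⇒  S_min = 6613/2000 m

S_min = 6613/2000 m = 3.3065 m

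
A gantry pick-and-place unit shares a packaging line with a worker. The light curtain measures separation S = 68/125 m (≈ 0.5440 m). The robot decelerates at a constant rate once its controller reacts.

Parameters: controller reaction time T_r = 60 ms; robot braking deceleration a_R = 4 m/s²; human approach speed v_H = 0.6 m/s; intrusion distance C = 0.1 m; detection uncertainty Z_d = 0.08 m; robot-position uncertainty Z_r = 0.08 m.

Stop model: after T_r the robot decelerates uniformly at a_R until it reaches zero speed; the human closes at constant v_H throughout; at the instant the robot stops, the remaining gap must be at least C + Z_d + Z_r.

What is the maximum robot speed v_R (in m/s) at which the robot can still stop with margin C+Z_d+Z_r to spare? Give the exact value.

at the boundary: (1/8)·v² + (21/100)·v + (-31/125) = 0
  disc = (21/100)² − 4·(1/8)·(-31/125) = 1681/10000 ; √disc = 41/100
  v_R = (−(21/100) + 41/100) / (2·(1/8)) = 4/5 m/s
check:
braking lasts T_s = (4/5)/4 = 0.2000 s
robot covers v_R·T_r = 0.8000·0.0600 = 0.0480 m before braking
robot under decel: 0.8000²/(2·4.0000) = 0.0800 m
person approaches 0.6000·(0.0600+0.2000) = 0.1560 m
margins: 0.1000+0.0800+0.0800 = 0.2600 m
sum ≈ 0.0480+0.0800+0.1560+0.2600 ≈ 0.5440 m = S ✓

v_R_max = 4/5 m/s = 0.8000 m/s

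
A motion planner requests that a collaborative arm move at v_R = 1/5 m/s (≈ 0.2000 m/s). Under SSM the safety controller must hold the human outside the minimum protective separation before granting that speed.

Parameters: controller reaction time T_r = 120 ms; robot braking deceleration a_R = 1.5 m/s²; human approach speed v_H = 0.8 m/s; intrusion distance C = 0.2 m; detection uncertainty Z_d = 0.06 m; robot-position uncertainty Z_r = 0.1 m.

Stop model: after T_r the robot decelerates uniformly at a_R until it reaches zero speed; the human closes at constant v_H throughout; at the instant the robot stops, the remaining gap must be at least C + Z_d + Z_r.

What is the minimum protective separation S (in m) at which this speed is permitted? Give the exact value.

S_min = 3/5 m = 0.6000 m

T_s = v_R/a_R = (1/5)/(3/2) = 0.1333 s
robot in T_r: 0.2000·0.1200 = 0.0240 m
robot under decel: 0.2000²/(2·1.5000) = 0.0133 m
human over T_r+T_s: 0.8000·(0.1200+0.1333) = 0.2027 m
C+Z_d+Z_r = 0.2000+0.0600+0.1000 = 0.3600 m
S_min ≈ 0.0240+0.0133+0.2027+0.3600  ⇒  S_min = 3/5 m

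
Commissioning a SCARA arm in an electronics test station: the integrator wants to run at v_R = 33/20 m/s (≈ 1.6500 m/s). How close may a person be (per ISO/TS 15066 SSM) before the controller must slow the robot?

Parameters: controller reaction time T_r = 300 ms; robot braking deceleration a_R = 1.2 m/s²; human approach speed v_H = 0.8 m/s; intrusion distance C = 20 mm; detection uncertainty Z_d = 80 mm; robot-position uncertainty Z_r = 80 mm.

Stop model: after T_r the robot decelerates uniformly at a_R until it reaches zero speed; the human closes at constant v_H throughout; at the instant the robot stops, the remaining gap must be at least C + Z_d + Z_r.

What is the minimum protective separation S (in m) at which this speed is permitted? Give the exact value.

S_min = 5039/1600 m = 3.1494 m

stop time T_s = (33/20)/(6/5) = 1.3750 s
robot in T_r: 1.6500·0.3000 = 0.4950 m
robot under decel: 1.6500²/(2·1.2000) = 1.1344 m
person approaches 0.8000·(0.3000+1.3750) = 1.3400 m
C+Z_d+Z_r = 0.0200+0.0800+0.0800 = 0.1800 m
S_min ≈ 0.4950+1.1344+1.3400+0.1800  ⇒  S_min = 5039/1600 m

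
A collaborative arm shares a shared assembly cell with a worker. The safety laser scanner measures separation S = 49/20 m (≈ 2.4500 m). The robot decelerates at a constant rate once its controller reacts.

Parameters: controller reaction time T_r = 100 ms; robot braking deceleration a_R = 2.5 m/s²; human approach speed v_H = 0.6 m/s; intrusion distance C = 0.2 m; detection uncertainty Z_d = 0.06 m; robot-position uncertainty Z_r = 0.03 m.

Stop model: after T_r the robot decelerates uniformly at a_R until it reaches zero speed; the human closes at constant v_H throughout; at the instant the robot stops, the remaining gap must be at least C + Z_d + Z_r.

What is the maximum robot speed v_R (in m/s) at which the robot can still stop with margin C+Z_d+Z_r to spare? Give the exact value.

quadratic (1/5)·v² + (17/50)·v + (-21/10) = 0
  disc = (17/50)² − 4·(1/5)·(-21/10) = 4489/2500 ; √disc = 67/50
  v_R = (−(17/50) + 67/50) / (2·(1/5)) = 5/2 m/s
check:
braking lasts T_s = (5/2)/(5/2) = 1.0000 s
robot in T_r: 2.5000·0.1000 = 0.2500 m
robot under decel: 2.5000²/(2·2.5000) = 1.2500 m
human closes 0.6000·1.1000 = 0.6600 m
margins: 0.2000+0.0600+0.0300 = 0.2900 m
sum ≈ 0.2500+1.2500+0.6600+0.2900 ≈ 2.4500 m = S ✓

v_R_max = 5/2 m/s = 2.5000 m/s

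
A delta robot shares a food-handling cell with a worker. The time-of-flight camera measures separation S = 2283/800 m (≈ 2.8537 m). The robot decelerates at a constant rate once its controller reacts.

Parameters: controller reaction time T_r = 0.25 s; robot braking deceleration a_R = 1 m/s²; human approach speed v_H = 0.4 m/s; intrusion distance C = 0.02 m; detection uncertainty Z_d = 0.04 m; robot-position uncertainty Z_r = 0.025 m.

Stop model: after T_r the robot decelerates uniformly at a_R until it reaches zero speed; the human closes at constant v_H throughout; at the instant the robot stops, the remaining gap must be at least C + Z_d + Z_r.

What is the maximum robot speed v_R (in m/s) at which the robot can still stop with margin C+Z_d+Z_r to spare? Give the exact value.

v_R_max = 7/4 m/s = 1.7500 m/s

at the boundary: (1/2)·v² + (13/20)·v + (-427/160) = 0
  disc = (13/20)² − 4·(1/2)·(-427/160) = 144/25 ; √disc = 12/5
  v_R = (−(13/20) + 12/5) / (2·(1/2)) = 7/4 m/s
check:
T_s = v_R/a_R = (7/4)/1 = 1.7500 s
reaction-phase robot travel = 1.7500·0.2500 = 0.4375 m
robot under decel: 1.7500²/(2·1.0000) = 1.5312 m
human closes 0.4000·2.0000 = 0.8000 m
residual clearance needed = 0.0200+0.0400+0.0250 = 0.0850 m
sum ≈ 0.4375+1.5312+0.8000+0.0850 ≈ 2.8537 m = S ✓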